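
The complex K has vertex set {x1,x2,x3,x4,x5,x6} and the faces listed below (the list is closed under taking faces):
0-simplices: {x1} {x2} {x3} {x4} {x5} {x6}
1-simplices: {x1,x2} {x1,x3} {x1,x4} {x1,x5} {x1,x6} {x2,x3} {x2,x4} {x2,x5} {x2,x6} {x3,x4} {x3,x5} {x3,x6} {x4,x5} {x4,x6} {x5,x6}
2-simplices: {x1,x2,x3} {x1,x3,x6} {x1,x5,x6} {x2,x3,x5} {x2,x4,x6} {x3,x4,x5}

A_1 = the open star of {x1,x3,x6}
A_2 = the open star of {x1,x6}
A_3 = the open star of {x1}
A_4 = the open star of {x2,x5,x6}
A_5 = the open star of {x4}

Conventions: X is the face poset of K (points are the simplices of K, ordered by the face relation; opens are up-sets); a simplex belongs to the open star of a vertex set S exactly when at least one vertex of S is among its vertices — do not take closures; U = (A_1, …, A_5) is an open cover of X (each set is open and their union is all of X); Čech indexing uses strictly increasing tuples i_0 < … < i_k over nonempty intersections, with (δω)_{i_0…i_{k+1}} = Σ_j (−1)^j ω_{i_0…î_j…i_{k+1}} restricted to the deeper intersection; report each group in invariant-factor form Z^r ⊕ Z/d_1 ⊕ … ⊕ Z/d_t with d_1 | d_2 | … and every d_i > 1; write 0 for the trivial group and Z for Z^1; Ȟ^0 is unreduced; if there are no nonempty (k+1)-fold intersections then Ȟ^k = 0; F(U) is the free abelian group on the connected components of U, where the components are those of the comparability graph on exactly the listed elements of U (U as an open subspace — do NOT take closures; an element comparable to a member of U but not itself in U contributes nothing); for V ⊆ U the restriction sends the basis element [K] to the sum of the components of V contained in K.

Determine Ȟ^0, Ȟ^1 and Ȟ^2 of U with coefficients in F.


nerve simplices:
  A1={{x1},{x3},{x6},{x1,x2},{x1,x3},{x1,x4},{x1,x5},{x1,x6},{x2,x3},{x2,x6},{x3,x4},{x3,x5},{x3,x6},{x4,x6},{x5,x6},{x1,x2,x3},{x1,x3,x6},{x1,x5,x6},{x2,x3,x5},{x2,x4,x6},{x3,x4,x5}} A2={{x1},{x6},{x1,x2},{x1,x3},{x1,x4},{x1,x5},{x1,x6},{x2,x6},{x3,x6},{x4,x6},{x5,x6},{x1,x2,x3},{x1,x3,x6},{x1,x5,x6},{x2,x4,x6}} A3={{x1},{x1,x2},{x1,x3},{x1,x4},{x1,x5},{x1,x6},{x1,x2,x3},{x1,x3,x6},{x1,x5,x6}} A4={{x2},{x5},{x6},{x1,x2},{x1,x5},{x1,x6},{x2,x3},{x2,x4},{x2,x5},{x2,x6},{x3,x5},{x3,x6},{x4,x5},{x4,x6},{x5,x6},{x1,x2,x3},{x1,x3,x6},{x1,x5,x6},{x2,x3,x5},{x2,x4,x6},{x3,x4,x5}} A5={{x4},{x1,x4},{x2,x4},{x3,x4},{x4,x5},{x4,x6},{x2,x4,x6},{x3,x4,x5}}
  A12={{x1},{x6},{x1,x2},{x1,x3},{x1,x4},{x1,x5},{x1,x6},{x2,x6},{x3,x6},{x4,x6},{x5,x6},{x1,x2,x3},{x1,x3,x6},{x1,x5,x6},{x2,x4,x6}} A13={{x1},{x1,x2},{x1,x3},{x1,x4},{x1,x5},{x1,x6},{x1,x2,x3},{x1,x3,x6},{x1,x5,x6}} A14={{x6},{x1,x2},{x1,x5},{x1,x6},{x2,x3},{x2,x6},{x3,x5},{x3,x6},{x4,x6},{x5,x6},{x1,x2,x3},{x1,x3,x6},{x1,x5,x6},{x2,x3,x5},{x2,x4,x6},{x3,x4,x5}} A15={{x1,x4},{x3,x4},{x4,x6},{x2,x4,x6},{x3,x4,x5}} A23={{x1},{x1,x2},{x1,x3},{x1,x4},{x1,x5},{x1,x6},{x1,x2,x3},{x1,x3,x6},{x1,x5,x6}} A24={{x6},{x1,x2},{x1,x5},{x1,x6},{x2,x6},{x3,x6},{x4,x6},{x5,x6},{x1,x2,x3},{x1,x3,x6},{x1,x5,x6},{x2,x4,x6}} A25={{x1,x4},{x4,x6},{x2,x4,x6}} A34={{x1,x2},{x1,x5},{x1,x6},{x1,x2,x3},{x1,x3,x6},{x1,x5,x6}} A35={{x1,x4}} A45={{x2,x4},{x4,x5},{x4,x6},{x2,x4,x6},{x3,x4,x5}}
  A123={{x1},{x1,x2},{x1,x3},{x1,x4},{x1,x5},{x1,x6},{x1,x2,x3},{x1,x3,x6},{x1,x5,x6}} A124={{x6},{x1,x2},{x1,x5},{x1,x6},{x2,x6},{x3,x6},{x4,x6},{x5,x6},{x1,x2,x3},{x1,x3,x6},{x1,x5,x6},{x2,x4,x6}} A125={{x1,x4},{x4,x6},{x2,x4,x6}} A134={{x1,x2},{x1,x5},{x1,x6},{x1,x2,x3},{x1,x3,x6},{x1,x5,x6}} A135={{x1,x4}} A145={{x4,x6},{x2,x4,x6},{x3,x4,x5}} A234={{x1,x2},{x1,x5},{x1,x6},{x1,x2,x3},{x1,x3,x6},{x1,x5,x6}} A235={{x1,x4}} A245={{x4,x6},{x2,x4,x6}}
  A1234={{x1,x2},{x1,x5},{x1,x6},{x1,x2,x3},{x1,x3,x6},{x1,x5,x6}} A1235={{x1,x4}} A1245={{x4,x6},{x2,x4,x6}}
components per intersection:
  A1: {{x1},{x3},{x6},{x1,x2},{x1,x3},{x1,x4},{x1,x5},{x1,x6},{x2,x3},{x2,x6},{x3,x4},{x3,x5},{x3,x6},{x4,x6},{x5,x6},{x1,x2,x3},{x1,x3,x6},{x1,x5,x6},{x2,x3,x5},{x2,x4,x6},{x3,x4,x5}}
  A2: {{x1},{x6},{x1,x2},{x1,x3},{x1,x4},{x1,x5},{x1,x6},{x2,x6},{x3,x6},{x4,x6},{x5,x6},{x1,x2,x3},{x1,x3,x6},{x1,x5,x6},{x2,x4,x6}}
  A3: {{x1},{x1,x2},{x1,x3},{x1,x4},{x1,x5},{x1,x6},{x1,x2,x3},{x1,x3,x6},{x1,x5,x6}}
  A4: {{x2},{x5},{x6},{x1,x2},{x1,x5},{x1,x6},{x2,x3},{x2,x4},{x2,x5},{x2,x6},{x3,x5},{x3,x6},{x4,x5},{x4,x6},{x5,x6},{x1,x2,x3},{x1,x3,x6},{x1,x5,x6},{x2,x3,x5},{x2,x4,x6},{x3,x4,x5}}
  A5: {{x4},{x1,x4},{x2,x4},{x3,x4},{x4,x5},{x4,x6},{x2,x4,x6},{x3,x4,x5}}
  A12: {{x1},{x6},{x1,x2},{x1,x3},{x1,x4},{x1,x5},{x1,x6},{x2,x6},{x3,x6},{x4,x6},{x5,x6},{x1,x2,x3},{x1,x3,x6},{x1,x5,x6},{x2,x4,x6}}
  A13: {{x1},{x1,x2},{x1,x3},{x1,x4},{x1,x5},{x1,x6},{x1,x2,x3},{x1,x3,x6},{x1,x5,x6}}
  A14: {{x6},{x1,x5},{x1,x6},{x2,x6},{x3,x6},{x4,x6},{x5,x6},{x1,x3,x6},{x1,x5,x6},{x2,x4,x6}} {{x1,x2},{x2,x3},{x3,x5},{x1,x2,x3},{x2,x3,x5},{x3,x4,x5}}
  A15: {{x1,x4}} {{x3,x4},{x3,x4,x5}} {{x4,x6},{x2,x4,x6}}
  A23: {{x1},{x1,x2},{x1,x3},{x1,x4},{x1,x5},{x1,x6},{x1,x2,x3},{x1,x3,x6},{x1,x5,x6}}
  A24: {{x6},{x1,x5},{x1,x6},{x2,x6},{x3,x6},{x4,x6},{x5,x6},{x1,x3,x6},{x1,x5,x6},{x2,x4,x6}} {{x1,x2},{x1,x2,x3}}
  A25: {{x1,x4}} {{x4,x6},{x2,x4,x6}}
  A34: {{x1,x2},{x1,x2,x3}} {{x1,x5},{x1,x6},{x1,x3,x6},{x1,x5,x6}}
  A35: {{x1,x4}}
  A45: {{x2,x4},{x4,x6},{x2,x4,x6}} {{x4,x5},{x3,x4,x5}}
  A123: {{x1},{x1,x2},{x1,x3},{x1,x4},{x1,x5},{x1,x6},{x1,x2,x3},{x1,x3,x6},{x1,x5,x6}}
  A124: {{x6},{x1,x5},{x1,x6},{x2,x6},{x3,x6},{x4,x6},{x5,x6},{x1,x3,x6},{x1,x5,x6},{x2,x4,x6}} {{x1,x2},{x1,x2,x3}}
  A125: {{x1,x4}} {{x4,x6},{x2,x4,x6}}
  A134: {{x1,x2},{x1,x2,x3}} {{x1,x5},{x1,x6},{x1,x3,x6},{x1,x5,x6}}
  A135: {{x1,x4}}
  A145: {{x4,x6},{x2,x4,x6}} {{x3,x4,x5}}
  A234: {{x1,x2},{x1,x2,x3}} {{x1,x5},{x1,x6},{x1,x3,x6},{x1,x5,x6}}
  A235: {{x1,x4}}
  A245: {{x4,x6},{x2,x4,x6}}
  A1234: {{x1,x2},{x1,x2,x3}} {{x1,x5},{x1,x6},{x1,x3,x6},{x1,x5,x6}}
  A1235: {{x1,x4}}
  A1245: {{x4,x6},{x2,x4,x6}}
C dims 5,17,14,4; δ0: rk 4, SNF 1^4; δ1: rk 10, SNF 1^10; δ2: rk 4, SNF 1^4
degree 0: 5−4−0 = 1 → Ȟ^0 ≅ Z
degree 1: 17−10−4 = 3 → Ȟ^1 ≅ Z^3
degree 2: 14−4−10 = 0 → Ȟ^2 ≅ 0

Ȟ^0 ≅ Z, Ȟ^1 ≅ Z^3 and Ȟ^2 ≅ 0


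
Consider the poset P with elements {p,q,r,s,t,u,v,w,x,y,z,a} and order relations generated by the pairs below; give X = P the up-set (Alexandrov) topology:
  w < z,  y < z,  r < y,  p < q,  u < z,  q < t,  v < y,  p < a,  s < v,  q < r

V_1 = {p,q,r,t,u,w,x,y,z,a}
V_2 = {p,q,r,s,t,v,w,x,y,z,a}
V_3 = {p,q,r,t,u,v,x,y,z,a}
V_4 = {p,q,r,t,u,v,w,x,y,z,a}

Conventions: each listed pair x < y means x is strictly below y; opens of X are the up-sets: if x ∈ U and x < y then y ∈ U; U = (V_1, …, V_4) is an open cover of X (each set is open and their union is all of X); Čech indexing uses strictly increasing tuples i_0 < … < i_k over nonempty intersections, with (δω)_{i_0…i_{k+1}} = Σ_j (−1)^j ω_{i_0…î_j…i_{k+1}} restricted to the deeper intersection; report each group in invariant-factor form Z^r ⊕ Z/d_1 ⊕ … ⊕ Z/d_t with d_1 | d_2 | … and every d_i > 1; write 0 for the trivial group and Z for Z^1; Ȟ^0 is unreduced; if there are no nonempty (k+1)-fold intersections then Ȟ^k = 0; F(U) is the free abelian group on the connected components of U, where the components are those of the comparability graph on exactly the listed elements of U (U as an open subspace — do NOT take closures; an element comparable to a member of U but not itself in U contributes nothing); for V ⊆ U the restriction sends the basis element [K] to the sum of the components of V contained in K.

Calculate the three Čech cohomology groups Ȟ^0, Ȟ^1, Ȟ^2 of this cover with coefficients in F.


intersection data:
  V12={p,q,r,t,w,x,y,z,a} V13={p,q,r,t,u,x,y,z,a} V14={p,q,r,t,u,w,x,y,z,a} V23={p,q,r,t,v,x,y,z,a} V24={p,q,r,t,v,w,x,y,z,a} V34={p,q,r,t,u,v,x,y,z,a}
  V123={p,q,r,t,x,y,z,a} V124={p,q,r,t,w,x,y,z,a} V134={p,q,r,t,u,x,y,z,a} V234={p,q,r,t,v,x,y,z,a}
  V1234={p,q,r,t,x,y,z,a}
components per intersection:
  V1: {p,q,r,t,u,w,y,z,a} {x}
  V2: {p,q,r,s,t,v,w,y,z,a} {x}
  V3: {p,q,r,t,u,v,y,z,a} {x}
  V4: {p,q,r,t,u,v,w,y,z,a} {x}
  V12: {p,q,r,t,w,y,z,a} {x}
  V13: {p,q,r,t,u,y,z,a} {x}
  V14: {p,q,r,t,u,w,y,z,a} {x}
  V23: {p,q,r,t,v,y,z,a} {x}
  V24: {p,q,r,t,v,w,y,z,a} {x}
  V34: {p,q,r,t,u,v,y,z,a} {x}
  V123: {p,q,r,t,y,z,a} {x}
  V124: {p,q,r,t,w,y,z,a} {x}
  V134: {p,q,r,t,u,y,z,a} {x}
  V234: {p,q,r,t,v,y,z,a} {x}
  V1234: {p,q,r,t,y,z,a} {x}
C dims 8,12,8,2; δ0: rk 6, SNF 1^6; δ1: rk 6, SNF 1^6; δ2: rk 2, SNF 1^2
Ȟ^0 = (8 − 6) − 0 = 2, so Ȟ^0 ≅ Z^2
Ȟ^1 = (12 − 6) − 6 = 0, so Ȟ^1 ≅ 0
Ȟ^2 = (8 − 2) − 6 = 0, so Ȟ^2 ≅ 0

Ȟ^0 ≅ Z^2,  Ȟ^1 ≅ 0,  Ȟ^2 ≅ 0


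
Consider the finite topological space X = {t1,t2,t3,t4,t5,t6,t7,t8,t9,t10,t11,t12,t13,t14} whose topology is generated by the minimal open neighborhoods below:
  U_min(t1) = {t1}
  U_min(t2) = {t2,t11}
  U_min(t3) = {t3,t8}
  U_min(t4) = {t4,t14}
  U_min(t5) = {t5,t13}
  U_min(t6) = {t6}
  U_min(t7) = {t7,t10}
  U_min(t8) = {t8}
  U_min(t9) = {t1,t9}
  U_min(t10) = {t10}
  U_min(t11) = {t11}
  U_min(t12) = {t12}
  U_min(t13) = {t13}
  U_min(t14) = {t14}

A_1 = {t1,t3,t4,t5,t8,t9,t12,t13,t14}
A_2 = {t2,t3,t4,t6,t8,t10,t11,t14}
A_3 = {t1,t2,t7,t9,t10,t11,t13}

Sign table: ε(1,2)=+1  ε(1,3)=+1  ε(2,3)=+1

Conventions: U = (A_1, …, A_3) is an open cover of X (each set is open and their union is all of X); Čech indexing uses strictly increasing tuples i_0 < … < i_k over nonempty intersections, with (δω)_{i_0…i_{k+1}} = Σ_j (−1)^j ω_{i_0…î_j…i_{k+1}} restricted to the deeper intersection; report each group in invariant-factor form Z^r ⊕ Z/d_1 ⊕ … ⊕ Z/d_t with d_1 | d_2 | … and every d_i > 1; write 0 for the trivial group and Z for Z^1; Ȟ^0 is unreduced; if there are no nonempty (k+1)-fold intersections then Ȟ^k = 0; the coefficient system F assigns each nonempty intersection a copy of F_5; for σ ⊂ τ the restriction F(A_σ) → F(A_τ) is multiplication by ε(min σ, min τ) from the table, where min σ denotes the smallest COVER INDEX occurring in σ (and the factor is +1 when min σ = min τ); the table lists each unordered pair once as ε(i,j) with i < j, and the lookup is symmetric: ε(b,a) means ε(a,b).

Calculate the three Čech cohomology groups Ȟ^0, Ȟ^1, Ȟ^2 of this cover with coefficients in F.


nonempty intersections:
  A12={t3,t4,t8,t14} A13={t1,t9,t13} A23={t2,t10,t11}
C dims 3,3; δ0: rk_F5 2
Ȟ^0: (3−2)−0=1 ⇒ Z/5
Ȟ^1: (3−0)−2=1 ⇒ Z/5
Ȟ^2: (0−0)−0=0 ⇒ 0

Ȟ^0(U;F) ≅ Z/5; Ȟ^1(U;F) ≅ Z/5; Ȟ^2(U;F) ≅ 0


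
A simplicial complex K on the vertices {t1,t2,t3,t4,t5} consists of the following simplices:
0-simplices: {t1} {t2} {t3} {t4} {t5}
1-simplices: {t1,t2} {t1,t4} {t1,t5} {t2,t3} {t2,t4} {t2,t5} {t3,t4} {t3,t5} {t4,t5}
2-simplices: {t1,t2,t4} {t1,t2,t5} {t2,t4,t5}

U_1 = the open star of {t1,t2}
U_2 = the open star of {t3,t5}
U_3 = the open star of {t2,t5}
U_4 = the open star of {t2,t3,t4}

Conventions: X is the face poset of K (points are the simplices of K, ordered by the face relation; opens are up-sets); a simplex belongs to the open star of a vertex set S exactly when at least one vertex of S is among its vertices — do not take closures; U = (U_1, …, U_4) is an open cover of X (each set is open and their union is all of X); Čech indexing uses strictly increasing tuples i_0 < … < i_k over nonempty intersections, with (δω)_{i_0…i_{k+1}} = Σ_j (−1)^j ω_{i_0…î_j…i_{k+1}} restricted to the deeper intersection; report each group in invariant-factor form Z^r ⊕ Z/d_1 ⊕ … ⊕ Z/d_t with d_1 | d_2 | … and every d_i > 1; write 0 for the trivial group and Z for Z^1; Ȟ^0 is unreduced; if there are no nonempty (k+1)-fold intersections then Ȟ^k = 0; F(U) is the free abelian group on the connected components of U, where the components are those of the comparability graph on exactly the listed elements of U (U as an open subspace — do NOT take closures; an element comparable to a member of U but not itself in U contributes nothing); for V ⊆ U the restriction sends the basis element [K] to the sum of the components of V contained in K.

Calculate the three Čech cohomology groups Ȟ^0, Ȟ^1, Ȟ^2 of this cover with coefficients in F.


Ȟ^0(U;F) ≅ Z, Ȟ^1(U;F) ≅ Z and Ȟ^2(U;F) ≅ 0

intersection data:
  U1={{t1},{t2},{t1,t2},{t1,t4},{t1,t5},{t2,t3},{t2,t4},{t2,t5},{t1,t2,t4},{t1,t2,t5},{t2,t4,t5}} U2={{t3},{t5},{t1,t5},{t2,t3},{t2,t5},{t3,t4},{t3,t5},{t4,t5},{t1,t2,t5},{t2,t4,t5}} U3={{t2},{t5},{t1,t2},{t1,t5},{t2,t3},{t2,t4},{t2,t5},{t3,t5},{t4,t5},{t1,t2,t4},{t1,t2,t5},{t2,t4,t5}} U4={{t2},{t3},{t4},{t1,t2},{t1,t4},{t2,t3},{t2,t4},{t2,t5},{t3,t4},{t3,t5},{t4,t5},{t1,t2,t4},{t1,t2,t5},{t2,t4,t5}}
  U12={{t1,t5},{t2,t3},{t2,t5},{t1,t2,t5},{t2,t4,t5}} U13={{t2},{t1,t2},{t1,t5},{t2,t3},{t2,t4},{t2,t5},{t1,t2,t4},{t1,t2,t5},{t2,t4,t5}} U14={{t2},{t1,t2},{t1,t4},{t2,t3},{t2,t4},{t2,t5},{t1,t2,t4},{t1,t2,t5},{t2,t4,t5}} U23={{t5},{t1,t5},{t2,t3},{t2,t5},{t3,t5},{t4,t5},{t1,t2,t5},{t2,t4,t5}} U24={{t3},{t2,t3},{t2,t5},{t3,t4},{t3,t5},{t4,t5},{t1,t2,t5},{t2,t4,t5}} U34={{t2},{t1,t2},{t2,t3},{t2,t4},{t2,t5},{t3,t5},{t4,t5},{t1,t2,t4},{t1,t2,t5},{t2,t4,t5}}
  U123={{t1,t5},{t2,t3},{t2,t5},{t1,t2,t5},{t2,t4,t5}} U124={{t2,t3},{t2,t5},{t1,t2,t5},{t2,t4,t5}} U134={{t2},{t1,t2},{t2,t3},{t2,t4},{t2,t5},{t1,t2,t4},{t1,t2,t5},{t2,t4,t5}} U234={{t2,t3},{t2,t5},{t3,t5},{t4,t5},{t1,t2,t5},{t2,t4,t5}}
  U1234={{t2,t3},{t2,t5},{t1,t2,t5},{t2,t4,t5}}
components per intersection:
  U1: {{t1},{t2},{t1,t2},{t1,t4},{t1,t5},{t2,t3},{t2,t4},{t2,t5},{t1,t2,t4},{t1,t2,t5},{t2,t4,t5}}
  U2: {{t3},{t5},{t1,t5},{t2,t3},{t2,t5},{t3,t4},{t3,t5},{t4,t5},{t1,t2,t5},{t2,t4,t5}}
  U3: {{t2},{t5},{t1,t2},{t1,t5},{t2,t3},{t2,t4},{t2,t5},{t3,t5},{t4,t5},{t1,t2,t4},{t1,t2,t5},{t2,t4,t5}}
  U4: {{t2},{t3},{t4},{t1,t2},{t1,t4},{t2,t3},{t2,t4},{t2,t5},{t3,t4},{t3,t5},{t4,t5},{t1,t2,t4},{t1,t2,t5},{t2,t4,t5}}
  U12: {{t1,t5},{t2,t5},{t1,t2,t5},{t2,t4,t5}} {{t2,t3}}
  U13: {{t2},{t1,t2},{t1,t5},{t2,t3},{t2,t4},{t2,t5},{t1,t2,t4},{t1,t2,t5},{t2,t4,t5}}
  U14: {{t2},{t1,t2},{t1,t4},{t2,t3},{t2,t4},{t2,t5},{t1,t2,t4},{t1,t2,t5},{t2,t4,t5}}
  U23: {{t5},{t1,t5},{t2,t5},{t3,t5},{t4,t5},{t1,t2,t5},{t2,t4,t5}} {{t2,t3}}
  U24: {{t3},{t2,t3},{t3,t4},{t3,t5}} {{t2,t5},{t4,t5},{t1,t2,t5},{t2,t4,t5}}
  U34: {{t2},{t1,t2},{t2,t3},{t2,t4},{t2,t5},{t4,t5},{t1,t2,t4},{t1,t2,t5},{t2,t4,t5}} {{t3,t5}}
  U123: {{t1,t5},{t2,t5},{t1,t2,t5},{t2,t4,t5}} {{t2,t3}}
  U124: {{t2,t3}} {{t2,t5},{t1,t2,t5},{t2,t4,t5}}
  U134: {{t2},{t1,t2},{t2,t3},{t2,t4},{t2,t5},{t1,t2,t4},{t1,t2,t5},{t2,t4,t5}}
  U234: {{t2,t3}} {{t2,t5},{t4,t5},{t1,t2,t5},{t2,t4,t5}} {{t3,t5}}
  U1234: {{t2,t3}} {{t2,t5},{t1,t2,t5},{t2,t4,t5}}
C dims 4,10,8,2; δ0: rk 3, SNF 1^3; δ1: rk 6, SNF 1^6; δ2: rk 2, SNF 1^2
Ȟ^0 = (4 − 3) − 0 = 1, so Ȟ^0 ≅ Z
Ȟ^1 = (10 − 6) − 3 = 1, so Ȟ^1 ≅ Z
Ȟ^2 = (8 − 2) − 6 = 0, so Ȟ^2 ≅ 0


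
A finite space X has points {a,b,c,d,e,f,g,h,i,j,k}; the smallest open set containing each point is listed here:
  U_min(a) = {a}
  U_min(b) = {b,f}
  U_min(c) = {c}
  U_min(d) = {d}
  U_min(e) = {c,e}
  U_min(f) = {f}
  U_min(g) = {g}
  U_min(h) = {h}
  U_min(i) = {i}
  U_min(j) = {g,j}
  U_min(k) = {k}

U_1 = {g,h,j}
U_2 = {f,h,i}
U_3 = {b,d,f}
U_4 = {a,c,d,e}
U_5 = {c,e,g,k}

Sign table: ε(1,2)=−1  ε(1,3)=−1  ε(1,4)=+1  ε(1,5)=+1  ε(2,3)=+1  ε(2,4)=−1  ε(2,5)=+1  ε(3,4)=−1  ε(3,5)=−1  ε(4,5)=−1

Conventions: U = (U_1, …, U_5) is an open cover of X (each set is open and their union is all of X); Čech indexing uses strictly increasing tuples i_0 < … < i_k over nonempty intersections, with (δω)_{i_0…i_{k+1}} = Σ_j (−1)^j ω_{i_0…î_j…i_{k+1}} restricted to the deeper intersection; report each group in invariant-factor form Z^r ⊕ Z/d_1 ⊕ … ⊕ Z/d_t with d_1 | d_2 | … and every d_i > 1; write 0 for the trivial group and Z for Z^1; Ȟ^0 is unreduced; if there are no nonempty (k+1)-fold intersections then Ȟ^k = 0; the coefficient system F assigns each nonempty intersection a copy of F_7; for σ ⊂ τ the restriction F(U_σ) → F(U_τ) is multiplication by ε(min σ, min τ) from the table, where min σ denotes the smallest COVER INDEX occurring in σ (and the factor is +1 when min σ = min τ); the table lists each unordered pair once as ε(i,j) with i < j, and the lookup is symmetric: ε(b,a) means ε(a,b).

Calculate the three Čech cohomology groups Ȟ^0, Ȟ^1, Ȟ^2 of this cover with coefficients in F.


nerve simplices:
  U12={h} U15={g} U23={f} U34={d} U45={c,e}
C dims 5,5; δ0: rk_F7 5
degree 0: 5−5−0 = 0 → Ȟ^0 ≅ 0
degree 1: 5−0−5 = 0 → Ȟ^1 ≅ 0
degree 2: 0−0−0 = 0 → Ȟ^2 ≅ 0

Ȟ^0 ≅ 0, Ȟ^1 ≅ 0 and Ȟ^2 ≅ 0


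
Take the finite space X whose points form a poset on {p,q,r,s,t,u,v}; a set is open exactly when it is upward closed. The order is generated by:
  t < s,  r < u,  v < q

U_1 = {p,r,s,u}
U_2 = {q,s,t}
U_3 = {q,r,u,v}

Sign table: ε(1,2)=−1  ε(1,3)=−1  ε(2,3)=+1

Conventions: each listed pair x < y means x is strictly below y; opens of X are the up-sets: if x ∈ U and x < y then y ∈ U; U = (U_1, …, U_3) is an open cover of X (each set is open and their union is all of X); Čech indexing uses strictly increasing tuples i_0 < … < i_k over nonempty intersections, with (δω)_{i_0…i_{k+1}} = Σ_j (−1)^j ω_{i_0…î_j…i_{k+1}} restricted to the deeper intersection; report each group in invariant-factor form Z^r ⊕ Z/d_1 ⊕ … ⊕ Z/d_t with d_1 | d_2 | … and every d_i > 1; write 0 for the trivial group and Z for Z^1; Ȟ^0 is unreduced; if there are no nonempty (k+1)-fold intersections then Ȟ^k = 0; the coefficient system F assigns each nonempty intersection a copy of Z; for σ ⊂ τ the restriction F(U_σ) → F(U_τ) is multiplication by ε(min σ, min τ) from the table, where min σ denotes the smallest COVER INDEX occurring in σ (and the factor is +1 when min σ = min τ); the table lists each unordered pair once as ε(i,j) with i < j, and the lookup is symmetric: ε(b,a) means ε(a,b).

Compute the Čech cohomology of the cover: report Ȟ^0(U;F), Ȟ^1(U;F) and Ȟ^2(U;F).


Ȟ^0(U;F) ≅ Z,  Ȟ^1(U;F) ≅ Z,  Ȟ^2(U;F) ≅ 0

intersection data:
  U12={s} U13={r,u} U23={q}
C dims 3,3; δ0: rk 2, SNF 1^2
Ȟ^0 = (3 − 2) − 0 = 1, so Ȟ^0 ≅ Z
Ȟ^1 = (3 − 0) − 2 = 1, so Ȟ^1 ≅ Z
Ȟ^2 = (0 − 0) − 0 = 0, so Ȟ^2 ≅ 0


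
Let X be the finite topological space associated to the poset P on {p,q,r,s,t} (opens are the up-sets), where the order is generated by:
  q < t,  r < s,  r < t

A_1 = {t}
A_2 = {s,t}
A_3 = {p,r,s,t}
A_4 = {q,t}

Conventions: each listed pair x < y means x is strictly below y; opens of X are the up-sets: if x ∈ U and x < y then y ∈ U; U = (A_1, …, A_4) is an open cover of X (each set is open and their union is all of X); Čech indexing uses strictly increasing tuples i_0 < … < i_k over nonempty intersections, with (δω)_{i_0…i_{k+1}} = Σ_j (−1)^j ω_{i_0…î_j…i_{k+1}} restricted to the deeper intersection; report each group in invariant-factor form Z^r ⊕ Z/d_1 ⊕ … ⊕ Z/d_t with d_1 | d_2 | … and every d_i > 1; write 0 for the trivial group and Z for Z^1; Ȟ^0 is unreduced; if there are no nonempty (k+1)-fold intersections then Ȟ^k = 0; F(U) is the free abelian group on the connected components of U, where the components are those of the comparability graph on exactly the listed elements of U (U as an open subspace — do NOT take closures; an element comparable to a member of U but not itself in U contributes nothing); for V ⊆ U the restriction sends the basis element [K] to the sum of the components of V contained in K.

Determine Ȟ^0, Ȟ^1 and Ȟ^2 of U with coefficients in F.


intersection data:
  A12={t} A13={t} A14={t} A23={s,t} A24={t} A34={t}
  A123={t} A124={t} A134={t} A234={t}
  A1234={t}
components per intersection:
  A1: {t}
  A2: {s} {t}
  A3: {p} {r,s,t}
  A4: {q,t}
  A12: {t}
  A13: {t}
  A14: {t}
  A23: {s} {t}
  A24: {t}
  A34: {t}
  A123: {t}
  A124: {t}
  A134: {t}
  A234: {t}
  A1234: {t}
C dims 6,7,4,1; δ0: rk 4, SNF 1^4; δ1: rk 3, SNF 1^3; δ2: rk 1, SNF 1^1
Ȟ^0 = (6 − 4) − 0 = 2, so Ȟ^0 ≅ Z^2
Ȟ^1 = (7 − 3) − 4 = 0, so Ȟ^1 ≅ 0
Ȟ^2 = (4 − 1) − 3 = 0, so Ȟ^2 ≅ 0

Ȟ^0 ≅ Z^2, Ȟ^1 ≅ 0, Ȟ^2 ≅ 0


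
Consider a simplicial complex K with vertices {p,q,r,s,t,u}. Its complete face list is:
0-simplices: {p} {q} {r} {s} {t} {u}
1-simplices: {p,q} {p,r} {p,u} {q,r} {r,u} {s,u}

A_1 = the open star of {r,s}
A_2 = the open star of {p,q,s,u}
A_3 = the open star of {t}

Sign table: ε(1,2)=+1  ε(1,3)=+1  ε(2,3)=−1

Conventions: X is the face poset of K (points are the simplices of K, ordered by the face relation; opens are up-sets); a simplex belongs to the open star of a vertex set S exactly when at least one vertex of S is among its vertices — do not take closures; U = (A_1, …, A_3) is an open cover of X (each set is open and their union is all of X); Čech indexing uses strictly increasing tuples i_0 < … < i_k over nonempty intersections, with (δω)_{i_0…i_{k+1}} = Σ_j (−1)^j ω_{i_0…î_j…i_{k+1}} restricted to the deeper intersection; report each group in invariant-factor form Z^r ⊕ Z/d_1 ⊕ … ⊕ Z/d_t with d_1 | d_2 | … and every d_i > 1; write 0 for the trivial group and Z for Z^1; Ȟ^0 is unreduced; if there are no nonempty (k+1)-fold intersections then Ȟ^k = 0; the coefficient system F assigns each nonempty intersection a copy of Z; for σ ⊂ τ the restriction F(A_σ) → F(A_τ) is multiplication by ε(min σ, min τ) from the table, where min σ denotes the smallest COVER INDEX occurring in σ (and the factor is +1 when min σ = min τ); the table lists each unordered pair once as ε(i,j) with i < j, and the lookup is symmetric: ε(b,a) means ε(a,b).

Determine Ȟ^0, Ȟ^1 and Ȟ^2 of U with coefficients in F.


nerve simplices:
  A1={{r},{s},{p,r},{q,r},{r,u},{s,u}} A2={{p},{q},{s},{u},{p,q},{p,r},{p,u},{q,r},{r,u},{s,u}} A3={{t}}
  A12={{s},{p,r},{q,r},{r,u},{s,u}}
C dims 3,1; δ0: rk 1, SNF 1^1
degree 0: 3−1−0 = 2 → Ȟ^0 ≅ Z^2
degree 1: 1−0−1 = 0 → Ȟ^1 ≅ 0
degree 2: 0−0−0 = 0 → Ȟ^2 ≅ 0

Ȟ^0 ≅ Z^2, Ȟ^1 ≅ 0 and Ȟ^2 ≅ 0


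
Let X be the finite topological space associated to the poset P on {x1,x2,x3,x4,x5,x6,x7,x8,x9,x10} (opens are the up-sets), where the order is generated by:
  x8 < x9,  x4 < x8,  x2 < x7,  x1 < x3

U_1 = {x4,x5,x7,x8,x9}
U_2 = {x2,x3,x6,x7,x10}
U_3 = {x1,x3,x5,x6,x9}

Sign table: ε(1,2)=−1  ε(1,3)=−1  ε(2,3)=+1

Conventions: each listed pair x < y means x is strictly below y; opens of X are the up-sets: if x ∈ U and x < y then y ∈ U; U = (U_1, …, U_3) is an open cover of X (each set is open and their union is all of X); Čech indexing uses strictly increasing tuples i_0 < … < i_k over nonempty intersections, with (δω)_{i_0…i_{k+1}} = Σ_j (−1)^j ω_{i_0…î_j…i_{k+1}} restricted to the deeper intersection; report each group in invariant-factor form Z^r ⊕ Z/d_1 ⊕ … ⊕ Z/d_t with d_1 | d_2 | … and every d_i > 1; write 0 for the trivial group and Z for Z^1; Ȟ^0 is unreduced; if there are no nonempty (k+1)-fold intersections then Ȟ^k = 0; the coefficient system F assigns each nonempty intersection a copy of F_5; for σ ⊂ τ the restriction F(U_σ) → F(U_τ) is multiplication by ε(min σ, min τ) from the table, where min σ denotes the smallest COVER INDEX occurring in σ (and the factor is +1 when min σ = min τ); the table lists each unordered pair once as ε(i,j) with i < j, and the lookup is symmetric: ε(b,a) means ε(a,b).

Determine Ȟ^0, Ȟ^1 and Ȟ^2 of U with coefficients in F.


nerve simplices:
  U12={x7} U13={x5,x9} U23={x3,x6}
C dims 3,3; δ0: rk_F5 2
degree 0: 3−2−0 = 1 → Ȟ^0 ≅ Z/5
degree 1: 3−0−2 = 1 → Ȟ^1 ≅ Z/5
degree 2: 0−0−0 = 0 → Ȟ^2 ≅ 0

Ȟ^0 = Z/5; Ȟ^1 = Z/5; Ȟ^2 = 0


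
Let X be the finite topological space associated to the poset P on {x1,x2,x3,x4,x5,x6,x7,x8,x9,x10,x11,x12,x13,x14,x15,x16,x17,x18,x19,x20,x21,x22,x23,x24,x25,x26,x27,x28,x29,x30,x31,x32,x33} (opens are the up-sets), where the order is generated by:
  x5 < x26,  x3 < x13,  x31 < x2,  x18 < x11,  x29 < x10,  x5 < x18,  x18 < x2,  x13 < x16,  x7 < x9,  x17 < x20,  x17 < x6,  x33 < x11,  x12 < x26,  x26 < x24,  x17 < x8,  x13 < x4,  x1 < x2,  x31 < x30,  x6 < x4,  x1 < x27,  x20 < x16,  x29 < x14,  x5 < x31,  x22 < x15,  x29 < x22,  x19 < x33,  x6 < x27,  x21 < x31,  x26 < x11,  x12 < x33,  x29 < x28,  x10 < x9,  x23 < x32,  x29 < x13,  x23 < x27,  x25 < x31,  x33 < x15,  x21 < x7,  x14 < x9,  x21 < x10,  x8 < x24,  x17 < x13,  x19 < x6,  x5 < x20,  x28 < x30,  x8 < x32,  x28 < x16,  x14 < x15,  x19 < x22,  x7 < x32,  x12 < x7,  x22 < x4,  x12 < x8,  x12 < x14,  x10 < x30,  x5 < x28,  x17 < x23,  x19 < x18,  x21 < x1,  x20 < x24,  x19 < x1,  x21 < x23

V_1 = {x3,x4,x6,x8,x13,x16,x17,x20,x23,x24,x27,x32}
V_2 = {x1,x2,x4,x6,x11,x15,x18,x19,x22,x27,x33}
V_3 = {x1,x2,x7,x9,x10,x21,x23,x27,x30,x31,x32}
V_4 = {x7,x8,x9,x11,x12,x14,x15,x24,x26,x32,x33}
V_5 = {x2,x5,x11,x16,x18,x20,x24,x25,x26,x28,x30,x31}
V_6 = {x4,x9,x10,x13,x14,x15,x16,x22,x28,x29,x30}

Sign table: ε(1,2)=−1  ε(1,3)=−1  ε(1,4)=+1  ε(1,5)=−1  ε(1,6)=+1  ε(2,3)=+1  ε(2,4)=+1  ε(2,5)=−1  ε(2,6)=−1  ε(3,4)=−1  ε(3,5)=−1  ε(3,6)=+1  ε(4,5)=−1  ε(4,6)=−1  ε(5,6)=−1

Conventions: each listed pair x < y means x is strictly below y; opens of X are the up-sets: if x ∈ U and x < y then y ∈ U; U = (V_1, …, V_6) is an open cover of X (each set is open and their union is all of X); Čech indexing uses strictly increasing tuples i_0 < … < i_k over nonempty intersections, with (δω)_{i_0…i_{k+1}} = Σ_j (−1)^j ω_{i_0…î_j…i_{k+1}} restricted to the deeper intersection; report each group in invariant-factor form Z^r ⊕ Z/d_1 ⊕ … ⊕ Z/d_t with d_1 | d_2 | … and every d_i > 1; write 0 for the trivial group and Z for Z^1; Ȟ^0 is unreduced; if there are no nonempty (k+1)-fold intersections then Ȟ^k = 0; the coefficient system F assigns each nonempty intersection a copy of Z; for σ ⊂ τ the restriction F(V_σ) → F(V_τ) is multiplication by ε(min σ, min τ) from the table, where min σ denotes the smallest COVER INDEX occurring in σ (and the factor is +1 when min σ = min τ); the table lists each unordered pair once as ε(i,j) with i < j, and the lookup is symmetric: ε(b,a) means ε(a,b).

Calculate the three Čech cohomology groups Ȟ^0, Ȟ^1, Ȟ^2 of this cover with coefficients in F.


nonempty intersections:
  V12={x4,x6,x27} V13={x23,x27,x32} V14={x8,x24,x32} V15={x16,x20,x24} V16={x4,x13,x16} V23={x1,x2,x27} V24={x11,x15,x33} V25={x2,x11,x18} V26={x4,x15,x22} V34={x7,x9,x32} V35={x2,x30,x31} V36={x9,x10,x30} V45={x11,x24,x26} V46={x9,x14,x15} V56={x16,x28,x30}
  V123={x27} V126={x4} V134={x32} V145={x24} V156={x16} V235={x2} V245={x11} V246={x15} V346={x9} V356={x30}
C dims 6,15,10; δ0: rk 6, SNF 1^5·2; δ1: rk 9, SNF 1^9
Ȟ^0: (6−6)−0=0 ⇒ 0
Ȟ^1: (15−9)−6=0 plus torsion [2] ⇒ Z/2
Ȟ^2: (10−0)−9=1 ⇒ Z

Ȟ^0 = 0, Ȟ^1 = Z/2, Ȟ^2 = Z


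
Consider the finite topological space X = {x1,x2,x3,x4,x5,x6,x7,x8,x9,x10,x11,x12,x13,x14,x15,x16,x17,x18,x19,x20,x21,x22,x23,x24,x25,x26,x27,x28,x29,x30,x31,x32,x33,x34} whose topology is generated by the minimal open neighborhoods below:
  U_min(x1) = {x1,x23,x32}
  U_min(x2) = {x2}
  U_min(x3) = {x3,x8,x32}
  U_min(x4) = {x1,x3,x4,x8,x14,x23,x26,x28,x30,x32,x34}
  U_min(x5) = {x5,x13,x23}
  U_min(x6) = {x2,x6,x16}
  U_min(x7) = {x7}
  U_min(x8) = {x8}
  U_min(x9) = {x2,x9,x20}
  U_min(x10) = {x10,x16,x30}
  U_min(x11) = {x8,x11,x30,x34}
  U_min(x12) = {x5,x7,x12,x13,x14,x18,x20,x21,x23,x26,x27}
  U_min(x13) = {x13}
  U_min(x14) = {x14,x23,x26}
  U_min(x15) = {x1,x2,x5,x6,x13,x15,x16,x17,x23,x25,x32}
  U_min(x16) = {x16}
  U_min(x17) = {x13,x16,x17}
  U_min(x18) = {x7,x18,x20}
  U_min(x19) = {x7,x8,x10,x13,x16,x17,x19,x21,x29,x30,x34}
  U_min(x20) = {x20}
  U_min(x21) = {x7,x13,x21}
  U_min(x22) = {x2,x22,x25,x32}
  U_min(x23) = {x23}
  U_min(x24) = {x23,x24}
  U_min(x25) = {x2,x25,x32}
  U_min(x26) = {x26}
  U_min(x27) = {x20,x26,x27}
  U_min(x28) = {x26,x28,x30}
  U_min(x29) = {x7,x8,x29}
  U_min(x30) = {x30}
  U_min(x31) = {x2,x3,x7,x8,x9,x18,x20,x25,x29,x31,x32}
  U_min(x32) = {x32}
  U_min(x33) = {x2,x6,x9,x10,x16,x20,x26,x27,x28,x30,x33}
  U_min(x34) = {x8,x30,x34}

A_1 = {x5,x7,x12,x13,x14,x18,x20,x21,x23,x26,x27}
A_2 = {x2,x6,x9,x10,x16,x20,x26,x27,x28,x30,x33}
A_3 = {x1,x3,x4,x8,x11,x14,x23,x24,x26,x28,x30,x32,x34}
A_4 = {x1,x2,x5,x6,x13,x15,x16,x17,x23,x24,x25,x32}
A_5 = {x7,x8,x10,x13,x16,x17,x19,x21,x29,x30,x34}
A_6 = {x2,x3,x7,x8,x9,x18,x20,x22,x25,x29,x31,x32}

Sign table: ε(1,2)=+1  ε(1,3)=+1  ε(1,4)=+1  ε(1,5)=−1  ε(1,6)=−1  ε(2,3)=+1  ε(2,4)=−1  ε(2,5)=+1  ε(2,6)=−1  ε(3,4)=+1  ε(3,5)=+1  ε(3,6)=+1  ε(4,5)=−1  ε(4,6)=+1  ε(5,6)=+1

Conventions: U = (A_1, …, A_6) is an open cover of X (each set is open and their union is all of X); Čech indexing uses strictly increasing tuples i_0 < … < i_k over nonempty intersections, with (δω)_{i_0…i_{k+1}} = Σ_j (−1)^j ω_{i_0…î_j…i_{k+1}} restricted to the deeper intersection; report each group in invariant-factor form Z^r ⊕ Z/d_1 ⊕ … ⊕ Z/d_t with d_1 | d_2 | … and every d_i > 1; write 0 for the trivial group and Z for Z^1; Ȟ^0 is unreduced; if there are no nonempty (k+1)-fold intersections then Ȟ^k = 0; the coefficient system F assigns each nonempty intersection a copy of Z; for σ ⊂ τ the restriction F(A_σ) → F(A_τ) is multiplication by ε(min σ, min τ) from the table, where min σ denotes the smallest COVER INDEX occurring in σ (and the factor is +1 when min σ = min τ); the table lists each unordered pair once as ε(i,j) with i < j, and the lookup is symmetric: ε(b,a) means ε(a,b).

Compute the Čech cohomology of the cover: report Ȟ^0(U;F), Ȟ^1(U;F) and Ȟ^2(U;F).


Ȟ^0 = 0, Ȟ^1 = Z/2 and Ȟ^2 = Z

cover nerve:
  A12={x20,x26,x27} A13={x14,x23,x26} A14={x5,x13,x23} A15={x7,x13,x21} A16={x7,x18,x20} A23={x26,x28,x30} A24={x2,x6,x16} A25={x10,x16,x30} A26={x2,x9,x20} A34={x1,x23,x24,x32} A35={x8,x30,x34} A36={x3,x8,x32} A45={x13,x16,x17} A46={x2,x25,x32} A56={x7,x8,x29}
  A123={x26} A126={x20} A134={x23} A145={x13} A156={x7} A235={x30} A245={x16} A246={x2} A346={x32} A356={x8}
C dims 6,15,10; δ0: rk 6, SNF 1^5·2; δ1: rk 9, SNF 1^9
Ȟ^0: (6−6)−0=0 ⇒ 0
Ȟ^1: (15−9)−6=0 plus torsion [2] ⇒ Z/2
Ȟ^2: (10−0)−9=1 ⇒ Z


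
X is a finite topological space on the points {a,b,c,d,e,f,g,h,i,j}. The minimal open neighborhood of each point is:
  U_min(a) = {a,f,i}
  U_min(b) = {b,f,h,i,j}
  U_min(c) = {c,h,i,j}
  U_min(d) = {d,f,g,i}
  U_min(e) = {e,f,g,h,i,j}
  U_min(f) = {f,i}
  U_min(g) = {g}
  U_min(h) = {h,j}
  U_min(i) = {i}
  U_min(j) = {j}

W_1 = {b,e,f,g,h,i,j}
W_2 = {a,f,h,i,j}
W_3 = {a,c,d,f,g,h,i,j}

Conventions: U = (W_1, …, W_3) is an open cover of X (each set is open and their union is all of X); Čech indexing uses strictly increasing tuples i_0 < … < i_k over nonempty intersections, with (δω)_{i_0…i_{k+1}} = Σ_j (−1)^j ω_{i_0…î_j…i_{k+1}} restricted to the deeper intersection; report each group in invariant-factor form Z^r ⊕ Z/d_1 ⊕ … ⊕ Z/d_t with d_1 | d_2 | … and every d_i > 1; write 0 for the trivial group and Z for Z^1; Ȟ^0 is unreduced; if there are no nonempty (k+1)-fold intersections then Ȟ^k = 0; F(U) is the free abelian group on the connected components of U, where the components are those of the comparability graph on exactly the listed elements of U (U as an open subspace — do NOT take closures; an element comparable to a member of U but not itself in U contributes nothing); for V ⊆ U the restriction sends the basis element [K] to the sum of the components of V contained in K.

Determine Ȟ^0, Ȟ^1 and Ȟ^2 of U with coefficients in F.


Ȟ^0 = Z, Ȟ^1 = Z^2, Ȟ^2 = 0

cover nerve:
  W12={f,h,i,j} W13={f,g,h,i,j} W23={a,f,h,i,j}
  W123={f,h,i,j}
components per intersection:
  W1: {b,e,f,g,h,i,j}
  W2: {a,f,i} {h,j}
  W3: {a,c,d,f,g,h,i,j}
  W12: {f,i} {h,j}
  W13: {f,i} {g} {h,j}
  W23: {a,f,i} {h,j}
  W123: {f,i} {h,j}
C dims 4,7,2; δ0: rk 3, SNF 1^3; δ1: rk 2, SNF 1^2
Ȟ^0: (4−3)−0=1 ⇒ Z
Ȟ^1: (7−2)−3=2 ⇒ Z^2
Ȟ^2: (2−0)−2=0 ⇒ 0


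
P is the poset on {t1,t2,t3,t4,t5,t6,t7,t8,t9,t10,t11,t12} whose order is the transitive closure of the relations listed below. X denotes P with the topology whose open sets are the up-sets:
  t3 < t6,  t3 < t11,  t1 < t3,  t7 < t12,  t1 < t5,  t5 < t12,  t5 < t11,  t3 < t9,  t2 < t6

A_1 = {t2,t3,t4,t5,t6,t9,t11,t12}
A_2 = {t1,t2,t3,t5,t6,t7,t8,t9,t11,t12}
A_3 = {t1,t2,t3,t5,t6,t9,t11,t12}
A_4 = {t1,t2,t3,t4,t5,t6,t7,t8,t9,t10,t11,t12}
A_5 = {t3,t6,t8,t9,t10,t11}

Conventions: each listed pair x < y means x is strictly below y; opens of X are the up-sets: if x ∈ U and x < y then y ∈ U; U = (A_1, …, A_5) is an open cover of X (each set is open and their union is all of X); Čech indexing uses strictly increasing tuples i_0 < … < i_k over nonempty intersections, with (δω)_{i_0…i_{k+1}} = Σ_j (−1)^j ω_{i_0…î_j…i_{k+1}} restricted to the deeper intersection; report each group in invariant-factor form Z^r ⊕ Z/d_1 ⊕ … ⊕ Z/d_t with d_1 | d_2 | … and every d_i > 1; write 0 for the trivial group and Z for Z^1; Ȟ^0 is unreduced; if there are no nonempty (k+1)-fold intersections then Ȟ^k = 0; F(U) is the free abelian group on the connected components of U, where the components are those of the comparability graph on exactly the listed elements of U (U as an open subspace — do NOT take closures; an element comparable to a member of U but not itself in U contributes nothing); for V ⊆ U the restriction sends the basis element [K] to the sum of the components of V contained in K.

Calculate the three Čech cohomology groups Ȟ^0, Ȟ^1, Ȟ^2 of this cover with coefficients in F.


nerve simplices:
  A12={t2,t3,t5,t6,t9,t11,t12} A13={t2,t3,t5,t6,t9,t11,t12} A14={t2,t3,t4,t5,t6,t9,t11,t12} A15={t3,t6,t9,t11} A23={t1,t2,t3,t5,t6,t9,t11,t12} A24={t1,t2,t3,t5,t6,t7,t8,t9,t11,t12} A25={t3,t6,t8,t9,t11} A34={t1,t2,t3,t5,t6,t9,t11,t12} A35={t3,t6,t9,t11} A45={t3,t6,t8,t9,t10,t11}
  A123={t2,t3,t5,t6,t9,t11,t12} A124={t2,t3,t5,t6,t9,t11,t12} A125={t3,t6,t9,t11} A134={t2,t3,t5,t6,t9,t11,t12} A135={t3,t6,t9,t11} A145={t3,t6,t9,t11} A234={t1,t2,t3,t5,t6,t9,t11,t12} A235={t3,t6,t9,t11} A245={t3,t6,t8,t9,t11} A345={t3,t6,t9,t11}
  A1234={t2,t3,t5,t6,t9,t11,t12} A1235={t3,t6,t9,t11} A1245={t3,t6,t9,t11} A1345={t3,t6,t9,t11} A2345={t3,t6,t9,t11}
  A12345={t3,t6,t9,t11}
components per intersection:
  A1: {t2,t3,t5,t6,t9,t11,t12} {t4}
  A2: {t1,t2,t3,t5,t6,t7,t9,t11,t12} {t8}
  A3: {t1,t2,t3,t5,t6,t9,t11,t12}
  A4: {t1,t2,t3,t5,t6,t7,t9,t11,t12} {t4} {t8} {t10}
  A5: {t3,t6,t9,t11} {t8} {t10}
  A12: {t2,t3,t5,t6,t9,t11,t12}
  A13: {t2,t3,t5,t6,t9,t11,t12}
  A14: {t2,t3,t5,t6,t9,t11,t12} {t4}
  A15: {t3,t6,t9,t11}
  A23: {t1,t2,t3,t5,t6,t9,t11,t12}
  A24: {t1,t2,t3,t5,t6,t7,t9,t11,t12} {t8}
  A25: {t3,t6,t9,t11} {t8}
  A34: {t1,t2,t3,t5,t6,t9,t11,t12}
  A35: {t3,t6,t9,t11}
  A45: {t3,t6,t9,t11} {t8} {t10}
  A123: {t2,t3,t5,t6,t9,t11,t12}
  A124: {t2,t3,t5,t6,t9,t11,t12}
  A125: {t3,t6,t9,t11}
  A134: {t2,t3,t5,t6,t9,t11,t12}
  A135: {t3,t6,t9,t11}
  A145: {t3,t6,t9,t11}
  A234: {t1,t2,t3,t5,t6,t9,t11,t12}
  A235: {t3,t6,t9,t11}
  A245: {t3,t6,t9,t11} {t8}
  A345: {t3,t6,t9,t11}
  A1234: {t2,t3,t5,t6,t9,t11,t12}
  A1235: {t3,t6,t9,t11}
  A1245: {t3,t6,t9,t11}
  A1345: {t3,t6,t9,t11}
  A2345: {t3,t6,t9,t11}
  A12345: {t3,t6,t9,t11}
C dims 12,15,11,5; δ0: rk 8, SNF 1^8; δ1: rk 7, SNF 1^7; δ2: rk 4, SNF 1^4
degree 0: 12−8−0 = 4 → Ȟ^0 ≅ Z^4
degree 1: 15−7−8 = 0 → Ȟ^1 ≅ 0
degree 2: 11−4−7 = 0 → Ȟ^2 ≅ 0

Ȟ^0(U;F) ≅ Z^4,  Ȟ^1(U;F) ≅ 0,  Ȟ^2(U;F) ≅ 0


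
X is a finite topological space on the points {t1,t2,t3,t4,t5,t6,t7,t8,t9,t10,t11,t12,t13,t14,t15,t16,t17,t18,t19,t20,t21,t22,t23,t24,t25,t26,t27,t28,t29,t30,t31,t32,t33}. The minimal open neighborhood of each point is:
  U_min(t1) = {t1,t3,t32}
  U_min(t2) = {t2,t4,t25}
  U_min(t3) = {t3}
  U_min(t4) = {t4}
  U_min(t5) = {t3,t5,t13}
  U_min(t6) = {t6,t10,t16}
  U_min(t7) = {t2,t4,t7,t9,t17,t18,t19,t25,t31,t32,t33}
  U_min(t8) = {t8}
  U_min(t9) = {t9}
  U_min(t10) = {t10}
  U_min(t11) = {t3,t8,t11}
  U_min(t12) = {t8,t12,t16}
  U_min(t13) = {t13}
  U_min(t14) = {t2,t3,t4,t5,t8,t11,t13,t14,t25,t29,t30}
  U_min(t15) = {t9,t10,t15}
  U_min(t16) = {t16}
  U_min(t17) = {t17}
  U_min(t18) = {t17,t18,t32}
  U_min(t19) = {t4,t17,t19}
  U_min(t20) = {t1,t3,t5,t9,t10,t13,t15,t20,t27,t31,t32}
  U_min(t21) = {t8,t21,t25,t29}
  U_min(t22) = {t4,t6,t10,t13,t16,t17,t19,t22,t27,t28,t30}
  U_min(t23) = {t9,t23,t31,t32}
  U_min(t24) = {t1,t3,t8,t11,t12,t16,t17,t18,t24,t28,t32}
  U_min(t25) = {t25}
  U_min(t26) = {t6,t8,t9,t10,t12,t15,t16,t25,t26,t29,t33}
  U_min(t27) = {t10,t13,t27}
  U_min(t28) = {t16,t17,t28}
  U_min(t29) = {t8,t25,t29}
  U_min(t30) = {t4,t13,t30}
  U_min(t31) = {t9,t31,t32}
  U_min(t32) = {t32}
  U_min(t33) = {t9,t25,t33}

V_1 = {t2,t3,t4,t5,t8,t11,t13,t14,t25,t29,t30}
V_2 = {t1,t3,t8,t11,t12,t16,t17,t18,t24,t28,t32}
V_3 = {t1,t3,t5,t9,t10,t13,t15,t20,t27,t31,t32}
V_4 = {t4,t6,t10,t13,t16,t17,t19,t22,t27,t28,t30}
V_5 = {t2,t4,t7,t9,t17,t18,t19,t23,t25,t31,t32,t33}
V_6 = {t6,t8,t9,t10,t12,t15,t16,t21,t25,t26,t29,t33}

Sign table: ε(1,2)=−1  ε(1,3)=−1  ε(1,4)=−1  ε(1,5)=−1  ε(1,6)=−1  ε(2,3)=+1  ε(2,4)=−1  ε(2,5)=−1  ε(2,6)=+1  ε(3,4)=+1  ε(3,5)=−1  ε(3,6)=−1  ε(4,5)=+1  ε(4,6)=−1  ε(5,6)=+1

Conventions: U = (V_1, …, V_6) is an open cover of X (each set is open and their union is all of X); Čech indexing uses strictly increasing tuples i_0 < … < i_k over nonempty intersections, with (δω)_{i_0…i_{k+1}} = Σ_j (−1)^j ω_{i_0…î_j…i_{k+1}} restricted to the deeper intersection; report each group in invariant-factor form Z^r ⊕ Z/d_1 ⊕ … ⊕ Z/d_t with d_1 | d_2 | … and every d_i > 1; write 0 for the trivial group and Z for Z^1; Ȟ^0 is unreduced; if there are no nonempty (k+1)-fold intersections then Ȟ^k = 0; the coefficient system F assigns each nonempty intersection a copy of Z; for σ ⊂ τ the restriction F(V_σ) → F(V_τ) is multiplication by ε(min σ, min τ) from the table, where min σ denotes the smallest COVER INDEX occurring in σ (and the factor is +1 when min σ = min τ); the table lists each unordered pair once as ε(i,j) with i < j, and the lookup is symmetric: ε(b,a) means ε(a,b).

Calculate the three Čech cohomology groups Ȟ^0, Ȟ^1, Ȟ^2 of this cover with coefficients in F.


nonempty overlaps:
  V12={t3,t8,t11} V13={t3,t5,t13} V14={t4,t13,t30} V15={t2,t4,t25} V16={t8,t25,t29} V23={t1,t3,t32} V24={t16,t17,t28} V25={t17,t18,t32} V26={t8,t12,t16} V34={t10,t13,t27} V35={t9,t31,t32} V36={t9,t10,t15} V45={t4,t17,t19} V46={t6,t10,t16} V56={t9,t25,t33}
  V123={t3} V126={t8} V134={t13} V145={t4} V156={t25} V235={t32} V245={t17} V246={t16} V346={t10} V356={t9}
C dims 6,15,10; δ0: rk 6, SNF 1^5·2; δ1: rk 9, SNF 1^9
degree 0: 6−6−0 = 0 → Ȟ^0 ≅ 0
degree 1: 15−9−6 = 0 plus torsion [2] → Ȟ^1 ≅ Z/2
degree 2: 10−0−9 = 1 → Ȟ^2 ≅ Z

Ȟ^0(U;F) ≅ 0, Ȟ^1(U;F) ≅ Z/2, Ȟ^2(U;F) ≅ Z


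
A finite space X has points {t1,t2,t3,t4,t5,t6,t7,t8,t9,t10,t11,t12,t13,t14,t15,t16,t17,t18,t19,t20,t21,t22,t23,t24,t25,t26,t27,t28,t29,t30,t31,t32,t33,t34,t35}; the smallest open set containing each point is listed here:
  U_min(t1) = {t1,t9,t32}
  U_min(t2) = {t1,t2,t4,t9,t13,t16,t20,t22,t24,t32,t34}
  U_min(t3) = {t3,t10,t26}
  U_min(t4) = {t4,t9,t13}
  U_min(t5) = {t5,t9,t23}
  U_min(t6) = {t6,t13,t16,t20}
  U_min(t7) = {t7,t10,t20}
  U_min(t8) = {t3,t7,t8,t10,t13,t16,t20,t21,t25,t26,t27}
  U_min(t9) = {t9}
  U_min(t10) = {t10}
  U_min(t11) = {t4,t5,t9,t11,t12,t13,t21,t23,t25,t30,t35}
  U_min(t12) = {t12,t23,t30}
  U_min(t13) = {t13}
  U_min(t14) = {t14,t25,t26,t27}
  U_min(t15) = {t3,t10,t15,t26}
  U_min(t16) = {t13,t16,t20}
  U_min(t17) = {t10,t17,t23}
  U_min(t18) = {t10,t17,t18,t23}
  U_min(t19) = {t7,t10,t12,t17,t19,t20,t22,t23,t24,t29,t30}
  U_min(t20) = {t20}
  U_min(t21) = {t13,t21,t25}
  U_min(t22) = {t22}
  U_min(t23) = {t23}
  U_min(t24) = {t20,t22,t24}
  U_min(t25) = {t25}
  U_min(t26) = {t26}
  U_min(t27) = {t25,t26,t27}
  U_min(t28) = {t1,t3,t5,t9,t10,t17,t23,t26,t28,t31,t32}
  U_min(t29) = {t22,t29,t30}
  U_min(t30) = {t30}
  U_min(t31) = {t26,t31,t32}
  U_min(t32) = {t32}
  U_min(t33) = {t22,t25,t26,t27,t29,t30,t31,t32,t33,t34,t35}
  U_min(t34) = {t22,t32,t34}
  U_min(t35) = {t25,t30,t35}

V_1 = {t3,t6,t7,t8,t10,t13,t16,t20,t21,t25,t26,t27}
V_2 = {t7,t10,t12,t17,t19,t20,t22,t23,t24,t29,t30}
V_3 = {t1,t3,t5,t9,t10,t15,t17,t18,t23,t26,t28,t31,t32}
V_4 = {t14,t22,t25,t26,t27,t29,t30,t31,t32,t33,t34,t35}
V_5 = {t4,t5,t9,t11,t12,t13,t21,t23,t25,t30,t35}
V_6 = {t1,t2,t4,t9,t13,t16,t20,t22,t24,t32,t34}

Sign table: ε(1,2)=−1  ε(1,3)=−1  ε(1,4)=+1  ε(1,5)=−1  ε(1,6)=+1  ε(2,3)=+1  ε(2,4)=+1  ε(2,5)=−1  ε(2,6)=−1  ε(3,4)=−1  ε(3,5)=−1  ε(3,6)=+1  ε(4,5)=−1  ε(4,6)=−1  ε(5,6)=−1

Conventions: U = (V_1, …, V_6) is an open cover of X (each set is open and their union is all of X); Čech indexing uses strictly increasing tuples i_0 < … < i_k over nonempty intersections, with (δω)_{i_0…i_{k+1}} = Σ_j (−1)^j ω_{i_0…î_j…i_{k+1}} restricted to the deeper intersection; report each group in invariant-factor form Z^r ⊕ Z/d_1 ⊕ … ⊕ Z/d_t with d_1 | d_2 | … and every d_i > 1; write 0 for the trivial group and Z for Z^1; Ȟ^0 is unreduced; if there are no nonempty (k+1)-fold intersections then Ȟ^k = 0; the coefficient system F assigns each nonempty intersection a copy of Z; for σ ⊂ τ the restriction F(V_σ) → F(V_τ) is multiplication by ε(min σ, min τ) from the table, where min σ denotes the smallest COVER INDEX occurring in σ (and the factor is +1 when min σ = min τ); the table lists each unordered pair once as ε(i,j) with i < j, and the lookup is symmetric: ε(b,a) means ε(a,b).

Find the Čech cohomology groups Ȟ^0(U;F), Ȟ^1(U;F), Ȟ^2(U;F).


Ȟ^0 = 0,  Ȟ^1 = Z/2,  Ȟ^2 = Z

nerve of the cover:
  V12={t7,t10,t20} V13={t3,t10,t26} V14={t25,t26,t27} V15={t13,t21,t25} V16={t13,t16,t20} V23={t10,t17,t23} V24={t22,t29,t30} V25={t12,t23,t30} V26={t20,t22,t24} V34={t26,t31,t32} V35={t5,t9,t23} V36={t1,t9,t32} V45={t25,t30,t35} V46={t22,t32,t34} V56={t4,t9,t13}
  V123={t10} V126={t20} V134={t26} V145={t25} V156={t13} V235={t23} V245={t30} V246={t22} V346={t32} V356={t9}
C dims 6,15,10; δ0: rk 6, SNF 1^5·2; δ1: rk 9, SNF 1^9
Ȟ^0 = (6 − 6) − 0 = 0, so Ȟ^0 ≅ 0
Ȟ^1 = (15 − 9) − 6 = 0 plus torsion [2], so Ȟ^1 ≅ Z/2
Ȟ^2 = (10 − 0) − 9 = 1, so Ȟ^2 ≅ Z
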